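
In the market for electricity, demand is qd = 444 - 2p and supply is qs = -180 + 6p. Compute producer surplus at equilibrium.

Producer surplus = 6912

Equilibrium: 444 - 2p = -180 + 6p gives p* = 78, q* = 288.
Supply starts at p = 30 (where qs = 0).
PS = ½(78 − 30)(288) = 6912.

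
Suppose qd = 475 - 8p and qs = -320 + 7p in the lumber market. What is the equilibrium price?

Set qd = qs: 475 - 8p = -320 + 7p.
795 = 15p, so p* = 53.
q* = 475 − 8(53) = 51.

p* = 53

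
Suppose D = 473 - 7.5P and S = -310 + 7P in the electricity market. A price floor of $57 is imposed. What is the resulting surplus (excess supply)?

Equilibrium price would be P* = 54, so the floor at 57 binds.
At P = 57: D = 45.5, S = 89.
Surplus = 89 − 45.5 = 43.5.

Surplus = 43.5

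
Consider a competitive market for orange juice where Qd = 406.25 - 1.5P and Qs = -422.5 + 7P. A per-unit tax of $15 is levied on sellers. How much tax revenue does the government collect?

Tax revenue = 61575/17

Pre-tax equilibrium: P* = 97.5, Q* = 260.
Tax on sellers shifts supply to Qs = -422.5 + 7(P − 15) = -527.5 + 7P.
406.25 - 1.5P = -527.5 + 7P gives buyer price Pb = 3735/34; sellers receive Ps = 3735/34 − 15 = 3225/34.
New quantity: Q = 406.25 − 1.5(3735/34) = 4105/17.
Revenue = 15 × 4105/17 = 61575/17.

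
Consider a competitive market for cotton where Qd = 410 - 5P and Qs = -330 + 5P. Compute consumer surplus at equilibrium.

Equilibrium: 410 - 5P = -330 + 5P gives P* = 74, Q* = 40.
Demand choke price (Qd = 0): P = 82.
CS = ½(82 − 74)(40) = 160.

Consumer surplus = 160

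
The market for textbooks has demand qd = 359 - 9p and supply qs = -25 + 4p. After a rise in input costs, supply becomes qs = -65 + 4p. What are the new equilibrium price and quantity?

p' = 424/13, q' = 851/13

Original equilibrium: p* = 384/13, q* = 1211/13.
New equilibrium: 359 - 9p = -65 + 4p, so 424 = 13p and p' = 424/13; q' = 359 − 9(424/13) = 851/13.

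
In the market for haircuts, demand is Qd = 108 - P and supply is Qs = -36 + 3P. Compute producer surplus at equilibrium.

Producer surplus = 864

Equilibrium: 108 - P = -36 + 3P gives P* = 36, Q* = 72.
Supply starts at P = 12 (where Qs = 0).
PS = ½(36 − 12)(72) = 864.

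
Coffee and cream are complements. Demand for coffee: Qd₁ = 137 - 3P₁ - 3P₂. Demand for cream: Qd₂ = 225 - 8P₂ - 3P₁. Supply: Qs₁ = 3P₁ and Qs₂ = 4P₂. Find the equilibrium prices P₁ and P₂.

P₁ = 323/21, P₂ = 313/21

Market 1: 137 - 3P₁ - 3P₂ = 3P₁ → 6P₁ + 3P₂ = 137.
Market 2: 12P₂ + 3P₁ = 225.
Eliminating P₂: 12×(1) − 3×(2) gives 63P₁ = 969, so P₁ = 323/21.
Back-substitute into (2): P₂ = (225 − 3×323/21) / 12 = 313/21.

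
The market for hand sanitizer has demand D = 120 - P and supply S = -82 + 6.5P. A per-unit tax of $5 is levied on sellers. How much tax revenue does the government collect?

Pre-tax equilibrium: P* = 404/15, Q* = 1396/15.
Tax on sellers shifts supply to S = -82 + 6.5(P − 5) = -114.5 + 6.5P.
120 - P = -114.5 + 6.5P gives buyer price Pb = 469/15; sellers receive Ps = 469/15 − 5 = 394/15.
New quantity: Q = 120 − 1(469/15) = 1331/15.
Revenue = 5 × 1331/15 = 1331/3.

Tax revenue = 1331/3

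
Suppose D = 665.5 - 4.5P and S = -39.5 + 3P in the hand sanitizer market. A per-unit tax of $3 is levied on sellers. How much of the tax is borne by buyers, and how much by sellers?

Buyers bear $1.2, sellers bear $1.8

Pre-tax equilibrium: P* = 94, Q* = 242.5.
Tax on sellers shifts supply to S = -39.5 + 3(P − 3) = -48.5 + 3P.
665.5 - 4.5P = -48.5 + 3P gives buyer price Pb = 95.2; sellers receive Ps = 95.2 − 3 = 92.2.
New quantity: Q = 665.5 − 4.5(95.2) = 237.1.
Buyer burden = 95.2 − 94 = 1.2; seller burden = 94 − 92.2 = 1.8.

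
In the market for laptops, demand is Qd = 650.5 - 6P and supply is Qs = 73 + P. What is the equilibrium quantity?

Set Qd = Qs: 650.5 - 6P = 73 + P.
577.5 = 7P, so P* = 82.5.
Q* = 650.5 − 6(82.5) = 155.5.

Q* = 155.5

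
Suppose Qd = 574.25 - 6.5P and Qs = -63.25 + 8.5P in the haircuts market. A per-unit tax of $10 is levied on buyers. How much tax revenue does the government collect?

Pre-tax equilibrium: P* = 42.5, Q* = 298.
Tax on buyers shifts demand to Qd = 574.25 − 6.5(P + 10) = 509.25 - 6.5P.
509.25 - 6.5P = -63.25 + 8.5P gives seller price Ps = 229/6; buyers pay Pb = 229/6 + 10 = 289/6.
New quantity: Q = 574.25 − 6.5(289/6) = 1567/6.
Revenue = 10 × 1567/6 = 7835/3.

Tax revenue = 7835/3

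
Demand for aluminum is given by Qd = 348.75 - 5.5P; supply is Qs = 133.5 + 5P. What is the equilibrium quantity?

Q* = 236

Set Qd = Qs: 348.75 - 5.5P = 133.5 + 5P.
215.25 = 10.5P, so P* = 20.5.
Q* = 348.75 − 5.5(20.5) = 236.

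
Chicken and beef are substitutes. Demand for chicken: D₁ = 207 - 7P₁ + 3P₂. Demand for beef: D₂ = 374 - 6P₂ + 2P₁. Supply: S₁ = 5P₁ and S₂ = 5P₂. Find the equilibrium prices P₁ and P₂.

Market 1: 207 - 7P₁ + 3P₂ = 5P₁ → 12P₁ - 3P₂ = 207.
Market 2: 11P₂ - 2P₁ = 374.
Eliminating P₂: 11×(1) + 3×(2) gives 126P₁ = 3399, so P₁ = 1133/42.
Back-substitute into (2): P₂ = (374 + 2×1133/42) / 11 = 817/21.

P₁ = 1133/42, P₂ = 817/21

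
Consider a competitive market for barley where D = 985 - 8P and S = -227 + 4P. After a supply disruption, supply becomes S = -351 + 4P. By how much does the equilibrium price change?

Original equilibrium: P* = 101, Q* = 177.
New equilibrium: 985 - 8P = -351 + 4P, so 1336 = 12P and P' = 334/3; Q' = 985 − 8(334/3) = 283/3.
Change in price: 334/3 − 101 = 31/3.

ΔP = 31/3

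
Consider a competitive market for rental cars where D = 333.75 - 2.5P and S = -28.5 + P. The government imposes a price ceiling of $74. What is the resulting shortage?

Shortage = 103.25

Equilibrium price would be P* = 103.5, so the ceiling at 74 binds.
At P = 74: D = 333.75 − 2.5(74) = 148.75, S = -28.5 + 1(74) = 45.5.
Shortage = 148.75 − 45.5 = 103.25.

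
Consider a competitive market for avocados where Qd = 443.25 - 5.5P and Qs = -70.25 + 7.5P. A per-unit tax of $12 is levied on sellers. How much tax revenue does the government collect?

Tax revenue = 29316/13

Pre-tax equilibrium: P* = 39.5, Q* = 226.
Tax on sellers shifts supply to Qs = -70.25 + 7.5(P − 12) = -160.25 + 7.5P.
443.25 - 5.5P = -160.25 + 7.5P gives buyer price Pb = 1207/26; sellers receive Ps = 1207/26 − 12 = 895/26.
New quantity: Q = 443.25 − 5.5(1207/26) = 2443/13.
Revenue = 12 × 2443/13 = 29316/13.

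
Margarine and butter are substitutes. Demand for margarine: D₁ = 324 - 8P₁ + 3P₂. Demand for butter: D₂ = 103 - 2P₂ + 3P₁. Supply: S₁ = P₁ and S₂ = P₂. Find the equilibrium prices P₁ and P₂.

P₁ = 427/6, P₂ = 105.5

Market 1: 324 - 8P₁ + 3P₂ = P₁ → 9P₁ - 3P₂ = 324.
Market 2: 3P₂ - 3P₁ = 103.
Eliminating P₂: 3×(1) + 3×(2) gives 18P₁ = 1281, so P₁ = 427/6.
Back-substitute into (2): P₂ = (103 + 3×427/6) / 3 = 105.5.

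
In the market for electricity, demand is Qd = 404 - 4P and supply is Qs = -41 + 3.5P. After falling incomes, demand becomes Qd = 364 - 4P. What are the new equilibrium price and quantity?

P' = 54, Q' = 148

Original equilibrium: P* = 178/3, Q* = 500/3.
New equilibrium: 364 - 4P = -41 + 3.5P, so 405 = 7.5P and P' = 54; Q' = 364 − 4(54) = 148.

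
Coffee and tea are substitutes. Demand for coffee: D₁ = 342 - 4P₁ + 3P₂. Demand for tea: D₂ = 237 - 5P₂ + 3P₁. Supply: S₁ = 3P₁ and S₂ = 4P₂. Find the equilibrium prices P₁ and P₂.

P₁ = 421/6, P₂ = 895/18

Market 1: 342 - 4P₁ + 3P₂ = 3P₁ → 7P₁ - 3P₂ = 342.
Market 2: 9P₂ - 3P₁ = 237.
Eliminating P₂: 9×(1) + 3×(2) gives 54P₁ = 3789, so P₁ = 421/6.
Back-substitute into (2): P₂ = (237 + 3×421/6) / 9 = 895/18.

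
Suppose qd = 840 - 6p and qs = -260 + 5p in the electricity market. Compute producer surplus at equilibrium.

Equilibrium: 840 - 6p = -260 + 5p gives p* = 100, q* = 240.
Supply starts at p = 52 (where qs = 0).
PS = ½(100 − 52)(240) = 5760.

Producer surplus = 5760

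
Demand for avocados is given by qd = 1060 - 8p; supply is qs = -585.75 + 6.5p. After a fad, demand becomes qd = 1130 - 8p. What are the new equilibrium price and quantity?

Original equilibrium: p* = 113.5, q* = 152.
New equilibrium: 1130 - 8p = -585.75 + 6.5p, so 1715.75 = 14.5p and p' = 6863/58; q' = 1130 − 8(6863/58) = 5318/29.

p' = 6863/58, q' = 5318/29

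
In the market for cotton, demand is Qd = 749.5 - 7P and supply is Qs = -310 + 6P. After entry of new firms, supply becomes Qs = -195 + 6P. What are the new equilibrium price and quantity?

P' = 1889/26, Q' = 3132/13

Original equilibrium: P* = 81.5, Q* = 179.
New equilibrium: 749.5 - 7P = -195 + 6P, so 944.5 = 13P and P' = 1889/26; Q' = 749.5 − 7(1889/26) = 3132/13.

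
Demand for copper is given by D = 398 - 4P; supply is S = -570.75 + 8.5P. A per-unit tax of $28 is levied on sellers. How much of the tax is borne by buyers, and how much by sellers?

Buyers bear $19.04, sellers bear $8.96

Pre-tax equilibrium: P* = 77.5, Q* = 88.
Tax on sellers shifts supply to S = -570.75 + 8.5(P − 28) = -808.75 + 8.5P.
398 - 4P = -808.75 + 8.5P gives buyer price Pb = 96.54; sellers receive Ps = 96.54 − 28 = 68.54.
New quantity: Q = 398 − 4(96.54) = 11.84.
Buyer burden = 96.54 − 77.5 = 19.04; seller burden = 77.5 − 68.54 = 8.96.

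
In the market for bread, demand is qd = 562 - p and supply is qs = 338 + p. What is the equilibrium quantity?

q* = 450

Set qd = qs: 562 - p = 338 + p.
224 = 2p, so p* = 112.
q* = 562 − 1(112) = 450.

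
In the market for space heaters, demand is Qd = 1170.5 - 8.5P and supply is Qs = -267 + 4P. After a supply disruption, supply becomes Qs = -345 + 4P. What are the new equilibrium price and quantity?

P' = 121.24, Q' = 139.96

Original equilibrium: P* = 115, Q* = 193.
New equilibrium: 1170.5 - 8.5P = -345 + 4P, so 1515.5 = 12.5P and P' = 121.24; Q' = 1170.5 − 8.5(121.24) = 139.96.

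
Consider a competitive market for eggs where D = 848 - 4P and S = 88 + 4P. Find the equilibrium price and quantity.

P* = 95, Q* = 468

Set D = S: 848 - 4P = 88 + 4P.
760 = 8P, so P* = 95.
Q* = 848 − 4(95) = 468.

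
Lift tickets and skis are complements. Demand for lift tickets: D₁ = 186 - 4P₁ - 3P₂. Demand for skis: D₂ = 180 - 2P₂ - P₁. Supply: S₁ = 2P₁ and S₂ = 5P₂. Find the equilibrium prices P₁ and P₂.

P₁ = 254/13, P₂ = 298/13

Market 1: 186 - 4P₁ - 3P₂ = 2P₁ → 6P₁ + 3P₂ = 186.
Market 2: 7P₂ + P₁ = 180.
Eliminating P₂: 7×(1) − 3×(2) gives 39P₁ = 762, so P₁ = 254/13.
Back-substitute into (2): P₂ = (180 − 1×254/13) / 7 = 298/13.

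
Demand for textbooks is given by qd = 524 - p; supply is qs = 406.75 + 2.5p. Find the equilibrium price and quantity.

Set qd = qs: 524 - p = 406.75 + 2.5p.
117.25 = 3.5p, so p* = 33.5.
q* = 524 − 1(33.5) = 490.5.

p* = 33.5, q* = 490.5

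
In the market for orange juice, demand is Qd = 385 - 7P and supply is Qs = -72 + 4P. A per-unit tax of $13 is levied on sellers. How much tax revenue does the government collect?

Pre-tax equilibrium: P* = 457/11, Q* = 1036/11.
Tax on sellers shifts supply to Qs = -72 + 4(P − 13) = -124 + 4P.
385 - 7P = -124 + 4P gives buyer price Pb = 509/11; sellers receive Ps = 509/11 − 13 = 366/11.
New quantity: Q = 385 − 7(509/11) = 672/11.
Revenue = 13 × 672/11 = 8736/11.

Tax revenue = 8736/11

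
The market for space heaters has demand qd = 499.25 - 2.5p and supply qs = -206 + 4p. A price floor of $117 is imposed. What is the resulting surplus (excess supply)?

Surplus = 55.25

Equilibrium price would be p* = 108.5, so the floor at 117 binds.
At p = 117: qd = 206.75, qs = 262.
Surplus = 262 − 206.75 = 55.25.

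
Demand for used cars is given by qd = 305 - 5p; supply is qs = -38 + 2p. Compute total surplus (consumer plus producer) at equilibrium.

Equilibrium: 305 - 5p = -38 + 2p gives p* = 49, q* = 60.
Demand choke price: p = 61; supply starts at p = 19.
CS = ½(61 − 49)(60) = 360; PS = ½(49 − 19)(60) = 900.

Total surplus = 1260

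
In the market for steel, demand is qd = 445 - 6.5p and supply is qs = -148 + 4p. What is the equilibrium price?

Set qd = qs: 445 - 6.5p = -148 + 4p.
593 = 10.5p, so p* = 1186/21.
q* = 445 − 6.5(1186/21) = 1636/21.

p* = 1186/21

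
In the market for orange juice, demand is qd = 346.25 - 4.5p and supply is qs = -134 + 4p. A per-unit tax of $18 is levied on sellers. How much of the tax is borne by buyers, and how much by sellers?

Buyers bear 144/17, sellers bear 162/17

Pre-tax equilibrium: p* = 56.5, q* = 92.
Tax on sellers shifts supply to qs = -134 + 4(p − 18) = -206 + 4p.
346.25 - 4.5p = -206 + 4p gives buyer price pb = 2209/34; sellers receive ps = 2209/34 − 18 = 1597/34.
New quantity: q = 346.25 − 4.5(2209/34) = 916/17.
Buyer burden = 2209/34 − 56.5 = 144/17; seller burden = 56.5 − 1597/34 = 162/17.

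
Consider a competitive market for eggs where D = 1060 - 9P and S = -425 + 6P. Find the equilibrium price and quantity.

P* = 99, Q* = 169

Set D = S: 1060 - 9P = -425 + 6P.
1485 = 15P, so P* = 99.
Q* = 1060 − 9(99) = 169.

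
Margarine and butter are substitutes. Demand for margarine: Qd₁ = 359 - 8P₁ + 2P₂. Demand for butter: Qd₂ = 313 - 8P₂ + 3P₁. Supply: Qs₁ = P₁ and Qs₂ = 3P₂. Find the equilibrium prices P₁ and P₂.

P₁ = 1525/31, P₂ = 1298/31

Market 1: 359 - 8P₁ + 2P₂ = P₁ → 9P₁ - 2P₂ = 359.
Market 2: 11P₂ - 3P₁ = 313.
Eliminating P₂: 11×(1) + 2×(2) gives 93P₁ = 4575, so P₁ = 1525/31.
Back-substitute into (2): P₂ = (313 + 3×1525/31) / 11 = 1298/31.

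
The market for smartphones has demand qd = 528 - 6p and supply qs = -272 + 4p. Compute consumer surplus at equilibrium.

Equilibrium: 528 - 6p = -272 + 4p gives p* = 80, q* = 48.
Demand choke price (qd = 0): p = 88.
CS = ½(88 − 80)(48) = 192.

Consumer surplus = 192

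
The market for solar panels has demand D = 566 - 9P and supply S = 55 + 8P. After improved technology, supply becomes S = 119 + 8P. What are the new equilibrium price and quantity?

P' = 447/17, Q' = 5599/17

Original equilibrium: P* = 511/17, Q* = 5023/17.
New equilibrium: 566 - 9P = 119 + 8P, so 447 = 17P and P' = 447/17; Q' = 566 − 9(447/17) = 5599/17.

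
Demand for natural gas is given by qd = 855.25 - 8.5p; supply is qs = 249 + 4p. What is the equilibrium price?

Set qd = qs: 855.25 - 8.5p = 249 + 4p.
606.25 = 12.5p, so p* = 48.5.
q* = 855.25 − 8.5(48.5) = 443.

p* = 48.5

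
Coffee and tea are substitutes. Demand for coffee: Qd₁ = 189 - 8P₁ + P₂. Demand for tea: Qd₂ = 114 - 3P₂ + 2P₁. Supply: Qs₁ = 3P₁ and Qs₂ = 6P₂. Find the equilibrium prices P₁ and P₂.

P₁ = 1815/97, P₂ = 1632/97

Market 1: 189 - 8P₁ + P₂ = 3P₁ → 11P₁ - P₂ = 189.
Market 2: 9P₂ - 2P₁ = 114.
Eliminating P₂: 9×(1) + 1×(2) gives 97P₁ = 1815, so P₁ = 1815/97.
Back-substitute into (2): P₂ = (114 + 2×1815/97) / 9 = 1632/97.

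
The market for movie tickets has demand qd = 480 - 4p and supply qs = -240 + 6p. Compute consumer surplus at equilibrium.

Equilibrium: 480 - 4p = -240 + 6p gives p* = 72, q* = 192.
Demand choke price (qd = 0): p = 120.
CS = ½(120 − 72)(192) = 4608.

Consumer surplus = 4608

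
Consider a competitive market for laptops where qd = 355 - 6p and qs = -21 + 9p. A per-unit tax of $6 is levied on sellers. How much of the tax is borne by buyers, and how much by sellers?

Pre-tax equilibrium: p* = 376/15, q* = 204.6.
Tax on sellers shifts supply to qs = -21 + 9(p − 6) = -75 + 9p.
355 - 6p = -75 + 9p gives buyer price pb = 86/3; sellers receive ps = 86/3 − 6 = 68/3.
New quantity: q = 355 − 6(86/3) = 183.
Buyer burden = 86/3 − 376/15 = 3.6; seller burden = 376/15 − 68/3 = 2.4.

Buyers bear $3.6, sellers bear $2.4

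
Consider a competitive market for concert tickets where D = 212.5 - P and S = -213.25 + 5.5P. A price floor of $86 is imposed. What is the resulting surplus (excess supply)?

Surplus = 133.25

Equilibrium price would be P* = 65.5, so the floor at 86 binds.
At P = 86: D = 126.5, S = 259.75.
Surplus = 259.75 − 126.5 = 133.25.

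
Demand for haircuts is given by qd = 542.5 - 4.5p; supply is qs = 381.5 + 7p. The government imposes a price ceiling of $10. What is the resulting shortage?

Shortage = 46

Equilibrium price would be p* = 14, so the ceiling at 10 binds.
At p = 10: qd = 542.5 − 4.5(10) = 497.5, qs = 381.5 + 7(10) = 451.5.
Shortage = 497.5 − 451.5 = 46.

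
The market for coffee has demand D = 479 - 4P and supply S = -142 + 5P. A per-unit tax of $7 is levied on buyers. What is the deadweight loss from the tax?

Pre-tax equilibrium: P* = 69, Q* = 203.
Tax on buyers shifts demand to D = 479 − 4(P + 7) = 451 - 4P.
451 - 4P = -142 + 5P gives seller price Ps = 593/9; buyers pay Pb = 593/9 + 7 = 656/9.
New quantity: Q = 479 − 4(656/9) = 1687/9.
DWL = ½ × 7 × (203 − 1687/9) = 490/9.

Deadweight loss = 490/9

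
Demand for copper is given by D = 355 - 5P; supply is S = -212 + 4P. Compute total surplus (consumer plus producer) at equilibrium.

Equilibrium: 355 - 5P = -212 + 4P gives P* = 63, Q* = 40.
Demand choke price: P = 71; supply starts at P = 53.
CS = ½(71 − 63)(40) = 160; PS = ½(63 − 53)(40) = 200.

Total surplus = 360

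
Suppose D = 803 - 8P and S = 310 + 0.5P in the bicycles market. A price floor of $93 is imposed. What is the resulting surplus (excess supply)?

Equilibrium price would be P* = 58, so the floor at 93 binds.
At P = 93: D = 59, S = 356.5.
Surplus = 356.5 − 59 = 297.5.

Surplus = 297.5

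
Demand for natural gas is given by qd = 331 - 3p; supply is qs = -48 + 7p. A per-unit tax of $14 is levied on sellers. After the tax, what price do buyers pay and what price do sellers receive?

Pre-tax equilibrium: p* = 37.9, q* = 217.3.
Tax on sellers shifts supply to qs = -48 + 7(p − 14) = -146 + 7p.
331 - 3p = -146 + 7p gives buyer price pb = 47.7; sellers receive ps = 47.7 − 14 = 33.7.
New quantity: q = 331 − 3(47.7) = 187.9.

Buyers pay $47.7, sellers receive $33.7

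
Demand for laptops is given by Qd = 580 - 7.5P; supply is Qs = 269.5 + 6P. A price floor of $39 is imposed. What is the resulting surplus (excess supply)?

Surplus = 216

Equilibrium price would be P* = 23, so the floor at 39 binds.
At P = 39: Qd = 287.5, Qs = 503.5.
Surplus = 503.5 − 287.5 = 216.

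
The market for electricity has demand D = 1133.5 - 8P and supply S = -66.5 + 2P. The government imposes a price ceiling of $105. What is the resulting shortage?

Equilibrium price would be P* = 120, so the ceiling at 105 binds.
At P = 105: D = 1133.5 − 8(105) = 293.5, S = -66.5 + 2(105) = 143.5.
Shortage = 293.5 − 143.5 = 150.

Shortage = 150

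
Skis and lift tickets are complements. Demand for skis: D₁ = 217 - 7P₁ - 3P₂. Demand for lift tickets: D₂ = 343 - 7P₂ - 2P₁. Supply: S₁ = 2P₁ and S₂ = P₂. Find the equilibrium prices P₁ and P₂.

Market 1: 217 - 7P₁ - 3P₂ = 2P₁ → 9P₁ + 3P₂ = 217.
Market 2: 8P₂ + 2P₁ = 343.
Eliminating P₂: 8×(1) − 3×(2) gives 66P₁ = 707, so P₁ = 707/66.
Back-substitute into (2): P₂ = (343 − 2×707/66) / 8 = 2653/66.

P₁ = 707/66, P₂ = 2653/66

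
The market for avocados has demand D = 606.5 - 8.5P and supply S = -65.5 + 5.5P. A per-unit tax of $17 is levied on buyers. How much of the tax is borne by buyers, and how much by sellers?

Buyers bear 187/28, sellers bear 289/28

Pre-tax equilibrium: P* = 48, Q* = 198.5.
Tax on buyers shifts demand to D = 606.5 − 8.5(P + 17) = 462 - 8.5P.
462 - 8.5P = -65.5 + 5.5P gives seller price Ps = 1055/28; buyers pay Pb = 1055/28 + 17 = 1531/28.
New quantity: Q = 606.5 − 8.5(1531/28) = 7937/56.
Buyer burden = 1531/28 − 48 = 187/28; seller burden = 48 − 1055/28 = 289/28.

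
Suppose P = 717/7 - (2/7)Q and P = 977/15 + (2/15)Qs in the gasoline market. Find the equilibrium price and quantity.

Set the two price expressions equal: 717/7 - (2/7)Q = 977/15 + (2/15)Q.
3916/105 = (44/105)Q, so Q* = 89.
P* = 717/7 − (2/7)(89) = 77.

P* = 77, Q* = 89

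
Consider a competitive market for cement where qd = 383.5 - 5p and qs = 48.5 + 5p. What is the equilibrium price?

p* = 33.5

Set qd = qs: 383.5 - 5p = 48.5 + 5p.
335 = 10p, so p* = 33.5.
q* = 383.5 − 5(33.5) = 216.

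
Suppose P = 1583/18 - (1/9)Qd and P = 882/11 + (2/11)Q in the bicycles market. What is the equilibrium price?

P* = 85

Set the two price expressions equal: 1583/18 - (1/9)Q = 882/11 + (2/11)Q.
1537/198 = (29/99)Q, so Q* = 26.5.
P* = 1583/18 − (1/9)(26.5) = 85.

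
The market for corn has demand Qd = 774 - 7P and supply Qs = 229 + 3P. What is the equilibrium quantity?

Set Qd = Qs: 774 - 7P = 229 + 3P.
545 = 10P, so P* = 54.5.
Q* = 774 − 7(54.5) = 392.5.

Q* = 392.5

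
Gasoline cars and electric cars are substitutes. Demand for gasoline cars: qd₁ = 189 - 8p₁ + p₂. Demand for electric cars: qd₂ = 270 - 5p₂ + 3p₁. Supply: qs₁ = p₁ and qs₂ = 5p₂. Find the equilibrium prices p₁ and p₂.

p₁ = 720/29, p₂ = 999/29

Market 1: 189 - 8p₁ + p₂ = p₁ → 9p₁ - p₂ = 189.
Market 2: 10p₂ - 3p₁ = 270.
Eliminating p₂: 10×(1) + 1×(2) gives 87p₁ = 2160, so p₁ = 720/29.
Back-substitute into (2): p₂ = (270 + 3×720/29) / 10 = 999/29.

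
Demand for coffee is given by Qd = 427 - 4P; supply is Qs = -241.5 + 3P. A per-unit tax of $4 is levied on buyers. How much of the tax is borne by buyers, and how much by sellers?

Buyers bear 12/7, sellers bear 16/7

Pre-tax equilibrium: P* = 95.5, Q* = 45.
Tax on buyers shifts demand to Qd = 427 − 4(P + 4) = 411 - 4P.
411 - 4P = -241.5 + 3P gives seller price Ps = 1305/14; buyers pay Pb = 1305/14 + 4 = 1361/14.
New quantity: Q = 427 − 4(1361/14) = 267/7.
Buyer burden = 1361/14 − 95.5 = 12/7; seller burden = 95.5 − 1305/14 = 16/7.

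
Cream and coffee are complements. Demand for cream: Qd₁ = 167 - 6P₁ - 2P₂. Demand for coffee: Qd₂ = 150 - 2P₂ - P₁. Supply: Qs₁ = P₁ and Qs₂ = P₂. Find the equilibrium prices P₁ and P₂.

Market 1: 167 - 6P₁ - 2P₂ = P₁ → 7P₁ + 2P₂ = 167.
Market 2: 3P₂ + P₁ = 150.
Eliminating P₂: 3×(1) − 2×(2) gives 19P₁ = 201, so P₁ = 201/19.
Back-substitute into (2): P₂ = (150 − 1×201/19) / 3 = 883/19.

P₁ = 201/19, P₂ = 883/19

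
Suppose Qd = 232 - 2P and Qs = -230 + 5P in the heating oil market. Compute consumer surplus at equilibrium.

Consumer surplus = 2500

Equilibrium: 232 - 2P = -230 + 5P gives P* = 66, Q* = 100.
Demand choke price (Qd = 0): P = 116.
CS = ½(116 − 66)(100) = 2500.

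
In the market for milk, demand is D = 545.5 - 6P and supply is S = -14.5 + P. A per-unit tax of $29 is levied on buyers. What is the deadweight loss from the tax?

Deadweight loss = 2523/7

Pre-tax equilibrium: P* = 80, Q* = 65.5.
Tax on buyers shifts demand to D = 545.5 − 6(P + 29) = 371.5 - 6P.
371.5 - 6P = -14.5 + P gives seller price Ps = 386/7; buyers pay Pb = 386/7 + 29 = 589/7.
New quantity: Q = 545.5 − 6(589/7) = 569/14.
DWL = ½ × 29 × (65.5 − 569/14) = 2523/7.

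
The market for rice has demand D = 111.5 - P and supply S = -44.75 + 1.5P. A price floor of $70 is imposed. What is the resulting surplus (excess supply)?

Surplus = 18.75

Equilibrium price would be P* = 62.5, so the floor at 70 binds.
At P = 70: D = 41.5, S = 60.25.
Surplus = 60.25 − 41.5 = 18.75.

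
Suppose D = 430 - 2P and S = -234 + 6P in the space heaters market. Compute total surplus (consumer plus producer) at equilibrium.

Total surplus = 23232

Equilibrium: 430 - 2P = -234 + 6P gives P* = 83, Q* = 264.
Demand choke price: P = 215; supply starts at P = 39.
CS = ½(215 − 83)(264) = 17424; PS = ½(83 − 39)(264) = 5808.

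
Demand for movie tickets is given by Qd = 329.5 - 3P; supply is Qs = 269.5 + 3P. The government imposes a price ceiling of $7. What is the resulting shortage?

Shortage = 18

Equilibrium price would be P* = 10, so the ceiling at 7 binds.
At P = 7: Qd = 329.5 − 3(7) = 308.5, Qs = 269.5 + 3(7) = 290.5.
Shortage = 308.5 − 290.5 = 18.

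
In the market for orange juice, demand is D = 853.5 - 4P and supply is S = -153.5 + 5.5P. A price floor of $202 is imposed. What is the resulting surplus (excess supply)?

Equilibrium price would be P* = 106, so the floor at 202 binds.
At P = 202: D = 45.5, S = 957.5.
Surplus = 957.5 − 45.5 = 912.

Surplus = 912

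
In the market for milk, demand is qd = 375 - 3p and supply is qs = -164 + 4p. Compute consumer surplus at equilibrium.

Consumer surplus = 3456

Equilibrium: 375 - 3p = -164 + 4p gives p* = 77, q* = 144.
Demand choke price (qd = 0): p = 125.
CS = ½(125 − 77)(144) = 3456.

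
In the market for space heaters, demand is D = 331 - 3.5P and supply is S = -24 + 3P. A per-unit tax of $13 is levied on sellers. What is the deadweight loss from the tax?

Pre-tax equilibrium: P* = 710/13, Q* = 1818/13.
Tax on sellers shifts supply to S = -24 + 3(P − 13) = -63 + 3P.
331 - 3.5P = -63 + 3P gives buyer price Pb = 788/13; sellers receive Ps = 788/13 − 13 = 619/13.
New quantity: Q = 331 − 3.5(788/13) = 1545/13.
DWL = ½ × 13 × (1818/13 − 1545/13) = 136.5.

Deadweight loss = 136.5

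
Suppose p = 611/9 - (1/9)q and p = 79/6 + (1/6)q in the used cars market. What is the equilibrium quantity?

Set the two price expressions equal: 611/9 - (1/9)q = 79/6 + (1/6)q.
985/18 = (5/18)q, so q* = 197.
p* = 611/9 − (1/9)(197) = 46.

q* = 197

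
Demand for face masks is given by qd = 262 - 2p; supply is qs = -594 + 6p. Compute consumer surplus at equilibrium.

Consumer surplus = 576

Equilibrium: 262 - 2p = -594 + 6p gives p* = 107, q* = 48.
Demand choke price (qd = 0): p = 131.
CS = ½(131 − 107)(48) = 576.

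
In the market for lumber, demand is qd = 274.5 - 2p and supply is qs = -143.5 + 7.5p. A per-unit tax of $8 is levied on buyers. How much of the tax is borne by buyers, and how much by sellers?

Buyers bear 120/19, sellers bear 32/19

Pre-tax equilibrium: p* = 44, q* = 186.5.
Tax on buyers shifts demand to qd = 274.5 − 2(p + 8) = 258.5 - 2p.
258.5 - 2p = -143.5 + 7.5p gives seller price ps = 804/19; buyers pay pb = 804/19 + 8 = 956/19.
New quantity: q = 274.5 − 2(956/19) = 6607/38.
Buyer burden = 956/19 − 44 = 120/19; seller burden = 44 − 804/19 = 32/19.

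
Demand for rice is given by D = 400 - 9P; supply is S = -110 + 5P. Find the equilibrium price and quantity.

P* = 255/7, Q* = 505/7

Set D = S: 400 - 9P = -110 + 5P.
510 = 14P, so P* = 255/7.
Q* = 400 − 9(255/7) = 505/7.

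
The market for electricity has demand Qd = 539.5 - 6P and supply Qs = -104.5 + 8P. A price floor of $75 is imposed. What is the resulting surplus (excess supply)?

Equilibrium price would be P* = 46, so the floor at 75 binds.
At P = 75: Qd = 89.5, Qs = 495.5.
Surplus = 495.5 − 89.5 = 406.

Surplus = 406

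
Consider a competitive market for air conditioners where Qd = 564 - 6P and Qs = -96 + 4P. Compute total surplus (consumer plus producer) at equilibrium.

Equilibrium: 564 - 6P = -96 + 4P gives P* = 66, Q* = 168.
Demand choke price: P = 94; supply starts at P = 24.
CS = ½(94 − 66)(168) = 2352; PS = ½(66 − 24)(168) = 3528.

Total surplus = 5880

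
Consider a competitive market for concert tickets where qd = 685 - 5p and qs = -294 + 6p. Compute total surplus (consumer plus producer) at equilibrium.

Equilibrium: 685 - 5p = -294 + 6p gives p* = 89, q* = 240.
Demand choke price: p = 137; supply starts at p = 49.
CS = ½(137 − 89)(240) = 5760; PS = ½(89 − 49)(240) = 4800.

Total surplus = 10560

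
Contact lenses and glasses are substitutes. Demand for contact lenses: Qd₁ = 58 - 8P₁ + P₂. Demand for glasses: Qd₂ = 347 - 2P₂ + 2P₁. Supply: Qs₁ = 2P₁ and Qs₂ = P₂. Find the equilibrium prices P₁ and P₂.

P₁ = 521/28, P₂ = 1793/14

Market 1: 58 - 8P₁ + P₂ = 2P₁ → 10P₁ - P₂ = 58.
Market 2: 3P₂ - 2P₁ = 347.
Eliminating P₂: 3×(1) + 1×(2) gives 28P₁ = 521, so P₁ = 521/28.
Back-substitute into (2): P₂ = (347 + 2×521/28) / 3 = 1793/14.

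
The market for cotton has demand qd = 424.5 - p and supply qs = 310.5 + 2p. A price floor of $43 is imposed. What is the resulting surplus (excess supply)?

Equilibrium price would be p* = 38, so the floor at 43 binds.
At p = 43: qd = 381.5, qs = 396.5.
Surplus = 396.5 − 381.5 = 15.

Surplus = 15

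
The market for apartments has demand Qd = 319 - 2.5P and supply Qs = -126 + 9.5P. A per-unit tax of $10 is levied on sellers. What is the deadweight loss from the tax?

Deadweight loss = 2375/24

Pre-tax equilibrium: P* = 445/12, Q* = 5431/24.
Tax on sellers shifts supply to Qs = -126 + 9.5(P − 10) = -221 + 9.5P.
319 - 2.5P = -221 + 9.5P gives buyer price Pb = 45; sellers receive Ps = 45 − 10 = 35.
New quantity: Q = 319 − 2.5(45) = 206.5.
DWL = ½ × 10 × (5431/24 − 206.5) = 2375/24.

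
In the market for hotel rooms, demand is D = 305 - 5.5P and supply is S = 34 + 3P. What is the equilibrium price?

P* = 542/17

Set D = S: 305 - 5.5P = 34 + 3P.
271 = 8.5P, so P* = 542/17.
Q* = 305 − 5.5(542/17) = 2204/17.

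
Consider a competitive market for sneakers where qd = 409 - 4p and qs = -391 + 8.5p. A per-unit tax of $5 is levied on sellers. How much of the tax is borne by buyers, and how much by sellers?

Pre-tax equilibrium: p* = 64, q* = 153.
Tax on sellers shifts supply to qs = -391 + 8.5(p − 5) = -433.5 + 8.5p.
409 - 4p = -433.5 + 8.5p gives buyer price pb = 67.4; sellers receive ps = 67.4 − 5 = 62.4.
New quantity: q = 409 − 4(67.4) = 139.4.
Buyer burden = 67.4 − 64 = 3.4; seller burden = 64 − 62.4 = 1.6.

Buyers bear $3.4, sellers bear $1.6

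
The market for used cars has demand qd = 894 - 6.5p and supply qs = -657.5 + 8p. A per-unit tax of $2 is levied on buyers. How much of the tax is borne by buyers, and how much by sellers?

Buyers bear 32/29, sellers bear 26/29

Pre-tax equilibrium: p* = 107, q* = 198.5.
Tax on buyers shifts demand to qd = 894 − 6.5(p + 2) = 881 - 6.5p.
881 - 6.5p = -657.5 + 8p gives seller price ps = 3077/29; buyers pay pb = 3077/29 + 2 = 3135/29.
New quantity: q = 894 − 6.5(3135/29) = 11097/58.
Buyer burden = 3135/29 − 107 = 32/29; seller burden = 107 − 3077/29 = 26/29.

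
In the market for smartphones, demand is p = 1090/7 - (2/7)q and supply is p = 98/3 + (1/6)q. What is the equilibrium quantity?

q* = 272

Set the two price expressions equal: 1090/7 - (2/7)q = 98/3 + (1/6)q.
2584/21 = (19/42)q, so q* = 272.
p* = 1090/7 − (2/7)(272) = 78.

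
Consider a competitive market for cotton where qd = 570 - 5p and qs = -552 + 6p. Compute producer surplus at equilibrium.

Equilibrium: 570 - 5p = -552 + 6p gives p* = 102, q* = 60.
Supply starts at p = 92 (where qs = 0).
PS = ½(102 − 92)(60) = 300.

Producer surplus = 300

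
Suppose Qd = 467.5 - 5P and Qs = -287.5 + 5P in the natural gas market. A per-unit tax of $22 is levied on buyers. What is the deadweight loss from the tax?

Pre-tax equilibrium: P* = 75.5, Q* = 90.
Tax on buyers shifts demand to Qd = 467.5 − 5(P + 22) = 357.5 - 5P.
357.5 - 5P = -287.5 + 5P gives seller price Ps = 64.5; buyers pay Pb = 64.5 + 22 = 86.5.
New quantity: Q = 467.5 − 5(86.5) = 35.
DWL = ½ × 22 × (90 − 35) = 605.

Deadweight loss = 605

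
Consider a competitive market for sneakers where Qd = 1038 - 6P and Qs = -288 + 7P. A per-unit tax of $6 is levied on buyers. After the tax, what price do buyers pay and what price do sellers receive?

Pre-tax equilibrium: P* = 102, Q* = 426.
Tax on buyers shifts demand to Qd = 1038 − 6(P + 6) = 1002 - 6P.
1002 - 6P = -288 + 7P gives seller price Ps = 1290/13; buyers pay Pb = 1290/13 + 6 = 1368/13.
New quantity: Q = 1038 − 6(1368/13) = 5286/13.

Buyers pay 1368/13, sellers receive 1290/13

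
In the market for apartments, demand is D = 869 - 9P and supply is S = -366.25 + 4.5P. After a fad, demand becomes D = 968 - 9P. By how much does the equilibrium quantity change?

ΔQ = 33

Original equilibrium: P* = 91.5, Q* = 45.5.
New equilibrium: 968 - 9P = -366.25 + 4.5P, so 1334.25 = 13.5P and P' = 593/6; Q' = 968 − 9(593/6) = 78.5.
Change in quantity: 78.5 − 45.5 = 33.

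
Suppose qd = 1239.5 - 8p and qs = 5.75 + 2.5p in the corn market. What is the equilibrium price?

Set qd = qs: 1239.5 - 8p = 5.75 + 2.5p.
1233.75 = 10.5p, so p* = 117.5.
q* = 1239.5 − 8(117.5) = 299.5.

p* = 117.5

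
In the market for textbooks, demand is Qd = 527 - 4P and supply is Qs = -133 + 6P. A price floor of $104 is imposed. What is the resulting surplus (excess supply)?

Equilibrium price would be P* = 66, so the floor at 104 binds.
At P = 104: Qd = 111, Qs = 491.
Surplus = 491 − 111 = 380.

Surplus = 380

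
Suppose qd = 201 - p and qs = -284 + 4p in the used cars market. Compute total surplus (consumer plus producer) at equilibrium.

Equilibrium: 201 - p = -284 + 4p gives p* = 97, q* = 104.
Demand choke price: p = 201; supply starts at p = 71.
CS = ½(201 − 97)(104) = 5408; PS = ½(97 − 71)(104) = 1352.

Total surplus = 6760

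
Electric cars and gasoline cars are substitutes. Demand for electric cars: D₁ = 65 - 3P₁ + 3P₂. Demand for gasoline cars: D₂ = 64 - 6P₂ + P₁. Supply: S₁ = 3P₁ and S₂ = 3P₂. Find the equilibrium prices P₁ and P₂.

P₁ = 259/17, P₂ = 449/51

Market 1: 65 - 3P₁ + 3P₂ = 3P₁ → 6P₁ - 3P₂ = 65.
Market 2: 9P₂ - P₁ = 64.
Eliminating P₂: 9×(1) + 3×(2) gives 51P₁ = 777, so P₁ = 259/17.
Back-substitute into (2): P₂ = (64 + 1×259/17) / 9 = 449/51.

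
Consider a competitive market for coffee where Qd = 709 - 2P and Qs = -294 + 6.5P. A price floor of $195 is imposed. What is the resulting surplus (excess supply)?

Surplus = 654.5

Equilibrium price would be P* = 118, so the floor at 195 binds.
At P = 195: Qd = 319, Qs = 973.5.
Surplus = 973.5 − 319 = 654.5.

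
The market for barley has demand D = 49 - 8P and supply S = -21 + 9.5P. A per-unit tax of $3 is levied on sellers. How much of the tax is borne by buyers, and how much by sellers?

Pre-tax equilibrium: P* = 4, Q* = 17.
Tax on sellers shifts supply to S = -21 + 9.5(P − 3) = -49.5 + 9.5P.
49 - 8P = -49.5 + 9.5P gives buyer price Pb = 197/35; sellers receive Ps = 197/35 − 3 = 92/35.
New quantity: Q = 49 − 8(197/35) = 139/35.
Buyer burden = 197/35 − 4 = 57/35; seller burden = 4 − 92/35 = 48/35.

Buyers bear 57/35, sellers bear 48/35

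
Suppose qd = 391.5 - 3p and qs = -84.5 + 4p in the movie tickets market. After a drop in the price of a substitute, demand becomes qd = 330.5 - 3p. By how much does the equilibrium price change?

Δp = -61/7

Original equilibrium: p* = 68, q* = 187.5.
New equilibrium: 330.5 - 3p = -84.5 + 4p, so 415 = 7p and p' = 415/7; q' = 330.5 − 3(415/7) = 2137/14.
Change in price: 415/7 − 68 = -61/7.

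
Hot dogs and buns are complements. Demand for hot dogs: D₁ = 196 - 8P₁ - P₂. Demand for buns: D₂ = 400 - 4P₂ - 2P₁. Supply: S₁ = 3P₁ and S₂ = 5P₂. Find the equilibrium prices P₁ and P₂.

Market 1: 196 - 8P₁ - P₂ = 3P₁ → 11P₁ + P₂ = 196.
Market 2: 9P₂ + 2P₁ = 400.
Eliminating P₂: 9×(1) − 1×(2) gives 97P₁ = 1364, so P₁ = 1364/97.
Back-substitute into (2): P₂ = (400 − 2×1364/97) / 9 = 4008/97.

P₁ = 1364/97, P₂ = 4008/97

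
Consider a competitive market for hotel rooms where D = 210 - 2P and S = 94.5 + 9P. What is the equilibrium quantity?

Q* = 189

Set D = S: 210 - 2P = 94.5 + 9P.
115.5 = 11P, so P* = 10.5.
Q* = 210 − 2(10.5) = 189.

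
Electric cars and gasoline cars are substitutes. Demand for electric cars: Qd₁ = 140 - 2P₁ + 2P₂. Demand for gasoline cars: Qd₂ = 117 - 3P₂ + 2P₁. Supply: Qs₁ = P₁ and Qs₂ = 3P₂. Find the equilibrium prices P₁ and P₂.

P₁ = 537/7, P₂ = 631/14

Market 1: 140 - 2P₁ + 2P₂ = P₁ → 3P₁ - 2P₂ = 140.
Market 2: 6P₂ - 2P₁ = 117.
Eliminating P₂: 6×(1) + 2×(2) gives 14P₁ = 1074, so P₁ = 537/7.
Back-substitute into (2): P₂ = (117 + 2×537/7) / 6 = 631/14.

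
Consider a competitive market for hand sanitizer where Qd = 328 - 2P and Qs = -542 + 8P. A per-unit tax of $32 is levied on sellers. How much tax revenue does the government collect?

Tax revenue = 3289.6

Pre-tax equilibrium: P* = 87, Q* = 154.
Tax on sellers shifts supply to Qs = -542 + 8(P − 32) = -798 + 8P.
328 - 2P = -798 + 8P gives buyer price Pb = 112.6; sellers receive Ps = 112.6 − 32 = 80.6.
New quantity: Q = 328 − 2(112.6) = 102.8.
Revenue = 32 × 102.8 = 3289.6.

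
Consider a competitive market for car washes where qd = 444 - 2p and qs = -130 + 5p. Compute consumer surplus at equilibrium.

Equilibrium: 444 - 2p = -130 + 5p gives p* = 82, q* = 280.
Demand choke price (qd = 0): p = 222.
CS = ½(222 − 82)(280) = 19600.

Consumer surplus = 19600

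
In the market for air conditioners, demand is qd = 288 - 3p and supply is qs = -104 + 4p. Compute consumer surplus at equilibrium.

Consumer surplus = 2400

Equilibrium: 288 - 3p = -104 + 4p gives p* = 56, q* = 120.
Demand choke price (qd = 0): p = 96.
CS = ½(96 − 56)(120) = 2400.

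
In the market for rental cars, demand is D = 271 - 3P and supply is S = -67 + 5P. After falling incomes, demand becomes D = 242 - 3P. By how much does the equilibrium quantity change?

Original equilibrium: P* = 42.25, Q* = 144.25.
New equilibrium: 242 - 3P = -67 + 5P, so 309 = 8P and P' = 38.625; Q' = 242 − 3(38.625) = 126.125.
Change in quantity: 126.125 − 144.25 = -18.125.

ΔQ = -18.125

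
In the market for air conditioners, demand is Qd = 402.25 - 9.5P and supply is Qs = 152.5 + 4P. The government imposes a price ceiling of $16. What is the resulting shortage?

Shortage = 33.75

Equilibrium price would be P* = 18.5, so the ceiling at 16 binds.
At P = 16: Qd = 402.25 − 9.5(16) = 250.25, Qs = 152.5 + 4(16) = 216.5.
Shortage = 250.25 − 216.5 = 33.75.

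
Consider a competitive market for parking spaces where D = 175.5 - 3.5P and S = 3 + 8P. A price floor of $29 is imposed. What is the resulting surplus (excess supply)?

Equilibrium price would be P* = 15, so the floor at 29 binds.
At P = 29: D = 74, S = 235.
Surplus = 235 − 74 = 161.

Surplus = 161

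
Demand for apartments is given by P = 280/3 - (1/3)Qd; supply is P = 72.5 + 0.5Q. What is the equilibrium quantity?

Set the two price expressions equal: 280/3 - (1/3)Q = 72.5 + 0.5Q.
125/6 = (5/6)Q, so Q* = 25.
P* = 280/3 − (1/3)(25) = 85.

Q* = 25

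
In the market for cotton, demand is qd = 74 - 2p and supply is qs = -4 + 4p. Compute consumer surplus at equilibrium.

Equilibrium: 74 - 2p = -4 + 4p gives p* = 13, q* = 48.
Demand choke price (qd = 0): p = 37.
CS = ½(37 − 13)(48) = 576.

Consumer surplus = 576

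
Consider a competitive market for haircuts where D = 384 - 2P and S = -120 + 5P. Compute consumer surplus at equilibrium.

Consumer surplus = 14400

Equilibrium: 384 - 2P = -120 + 5P gives P* = 72, Q* = 240.
Demand choke price (D = 0): P = 192.
CS = ½(192 − 72)(240) = 14400.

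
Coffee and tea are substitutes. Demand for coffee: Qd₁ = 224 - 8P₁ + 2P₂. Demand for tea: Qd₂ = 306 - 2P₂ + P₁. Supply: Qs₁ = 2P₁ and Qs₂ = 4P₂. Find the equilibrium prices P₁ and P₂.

Market 1: 224 - 8P₁ + 2P₂ = 2P₁ → 10P₁ - 2P₂ = 224.
Market 2: 6P₂ - P₁ = 306.
Eliminating P₂: 6×(1) + 2×(2) gives 58P₁ = 1956, so P₁ = 978/29.
Back-substitute into (2): P₂ = (306 + 1×978/29) / 6 = 1642/29.

P₁ = 978/29, P₂ = 1642/29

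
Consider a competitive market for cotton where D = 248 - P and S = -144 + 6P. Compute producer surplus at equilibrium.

Producer surplus = 3072

Equilibrium: 248 - P = -144 + 6P gives P* = 56, Q* = 192.
Supply starts at P = 24 (where S = 0).
PS = ½(56 − 24)(192) = 3072.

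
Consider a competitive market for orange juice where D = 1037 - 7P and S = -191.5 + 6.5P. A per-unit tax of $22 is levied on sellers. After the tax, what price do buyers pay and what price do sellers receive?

Buyers pay 2743/27, sellers receive 2149/27

Pre-tax equilibrium: P* = 91, Q* = 400.
Tax on sellers shifts supply to S = -191.5 + 6.5(P − 22) = -334.5 + 6.5P.
1037 - 7P = -334.5 + 6.5P gives buyer price Pb = 2743/27; sellers receive Ps = 2743/27 − 22 = 2149/27.
New quantity: Q = 1037 − 7(2743/27) = 8798/27.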